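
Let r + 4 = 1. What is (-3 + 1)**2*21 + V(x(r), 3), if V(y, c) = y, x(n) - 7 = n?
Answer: 88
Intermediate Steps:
r = -3 (r = -4 + 1 = -3)
x(n) = 7 + n
(-3 + 1)**2*21 + V(x(r), 3) = (-3 + 1)**2*21 + (7 - 3) = (-2)**2*21 + 4 = 4*21 + 4 = 84 + 4 = 88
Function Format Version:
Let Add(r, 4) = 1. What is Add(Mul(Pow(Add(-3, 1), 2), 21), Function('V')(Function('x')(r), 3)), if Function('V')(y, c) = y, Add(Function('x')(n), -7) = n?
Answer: 88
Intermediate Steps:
r = -3 (r = Add(-4, 1) = -3)
Function('x')(n) = Add(7, n)
Add(Mul(Pow(Add(-3, 1), 2), 21), Function('V')(Function('x')(r), 3)) = Add(Mul(Pow(Add(-3, 1), 2), 21), Add(7, -3)) = Add(Mul(Pow(-2, 2), 21), 4) = Add(Mul(4, 21), 4) = Add(84, 4) = 88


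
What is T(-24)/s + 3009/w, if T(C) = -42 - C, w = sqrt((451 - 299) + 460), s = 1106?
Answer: -9/553 + 59*sqrt(17)/2 ≈ 121.62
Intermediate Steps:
w = 6*sqrt(17) (w = sqrt(152 + 460) = sqrt(612) = 6*sqrt(17) ≈ 24.739)
T(-24)/s + 3009/w = (-42 - 1*(-24))/1106 + 3009/((6*sqrt(17))) = (-42 + 24)*(1/1106) + 3009*(sqrt(17)/102) = -18*1/1106 + 59*sqrt(17)/2 = -9/553 + 59*sqrt(17)/2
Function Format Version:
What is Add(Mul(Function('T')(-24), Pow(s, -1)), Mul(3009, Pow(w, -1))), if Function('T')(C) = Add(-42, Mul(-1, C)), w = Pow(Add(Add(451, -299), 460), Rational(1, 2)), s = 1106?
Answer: Add(Rational(-9, 553), Mul(Rational(59, 2), Pow(17, Rational(1, 2)))) ≈ 121.62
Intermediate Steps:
w = Mul(6, Pow(17, Rational(1, 2))) (w = Pow(Add(152, 460), Rational(1, 2)) = Pow(612, Rational(1, 2)) = Mul(6, Pow(17, Rational(1, 2))) ≈ 24.739)
Add(Mul(Function('T')(-24), Pow(s, -1)), Mul(3009, Pow(w, -1))) = Add(Mul(Add(-42, Mul(-1, -24)), Pow(1106, -1)), Mul(3009, Pow(Mul(6, Pow(17, Rational(1, 2))), -1))) = Add(Mul(Add(-42, 24), Rational(1, 1106)), Mul(3009, Mul(Rational(1, 102), Pow(17, Rational(1, 2))))) = Add(Mul(-18, Rational(1, 1106)), Mul(Rational(59, 2), Pow(17, Rational(1, 2)))) = Add(Rational(-9, 553), Mul(Rational(59, 2), Pow(17, Rational(1, 2))))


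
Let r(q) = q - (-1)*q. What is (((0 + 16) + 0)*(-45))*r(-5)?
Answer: 7200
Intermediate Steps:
r(q) = 2*q (r(q) = q + q = 2*q)
(((0 + 16) + 0)*(-45))*r(-5) = (((0 + 16) + 0)*(-45))*(2*(-5)) = ((16 + 0)*(-45))*(-10) = (16*(-45))*(-10) = -720*(-10) = 7200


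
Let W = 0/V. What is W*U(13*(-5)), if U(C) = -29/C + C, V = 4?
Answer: 0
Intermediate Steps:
W = 0 (W = 0/4 = 0*(¼) = 0)
U(C) = C - 29/C
W*U(13*(-5)) = 0*(13*(-5) - 29/(13*(-5))) = 0*(-65 - 29/(-65)) = 0*(-65 - 29*(-1/65)) = 0*(-65 + 29/65) = 0*(-4196/65) = 0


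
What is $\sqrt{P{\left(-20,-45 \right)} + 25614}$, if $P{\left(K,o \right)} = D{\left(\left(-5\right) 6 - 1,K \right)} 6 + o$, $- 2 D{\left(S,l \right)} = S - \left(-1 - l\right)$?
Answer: $\sqrt{25719} \approx 160.37$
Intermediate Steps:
$D{\left(S,l \right)} = - \frac{1}{2} - \frac{S}{2} - \frac{l}{2}$ ($D{\left(S,l \right)} = - \frac{S - \left(-1 - l\right)}{2} = - \frac{S + \left(1 + l\right)}{2} = - \frac{1 + S + l}{2} = - \frac{1}{2} - \frac{S}{2} - \frac{l}{2}$)
$P{\left(K,o \right)} = 90 + o - 3 K$ ($P{\left(K,o \right)} = \left(- \frac{1}{2} - \frac{\left(-5\right) 6 - 1}{2} - \frac{K}{2}\right) 6 + o = \left(- \frac{1}{2} - \frac{-30 - 1}{2} - \frac{K}{2}\right) 6 + o = \left(- \frac{1}{2} - - \frac{31}{2} - \frac{K}{2}\right) 6 + o = \left(- \frac{1}{2} + \frac{31}{2} - \frac{K}{2}\right) 6 + o = \left(15 - \frac{K}{2}\right) 6 + o = \left(90 - 3 K\right) + o = 90 + o - 3 K$)
$\sqrt{P{\left(-20,-45 \right)} + 25614} = \sqrt{\left(90 - 45 - -60\right) + 25614} = \sqrt{\left(90 - 45 + 60\right) + 25614} = \sqrt{105 + 25614} = \sqrt{25719}$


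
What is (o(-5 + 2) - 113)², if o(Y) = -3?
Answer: 13456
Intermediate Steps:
(o(-5 + 2) - 113)² = (-3 - 113)² = (-116)² = 13456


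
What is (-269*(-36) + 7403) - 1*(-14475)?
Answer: 31562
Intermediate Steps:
(-269*(-36) + 7403) - 1*(-14475) = (9684 + 7403) + 14475 = 17087 + 14475 = 31562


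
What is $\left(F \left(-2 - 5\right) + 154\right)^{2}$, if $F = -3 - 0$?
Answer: $30625$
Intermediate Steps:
$F = -3$ ($F = -3 + 0 = -3$)
$\left(F \left(-2 - 5\right) + 154\right)^{2} = \left(- 3 \left(-2 - 5\right) + 154\right)^{2} = \left(\left(-3\right) \left(-7\right) + 154\right)^{2} = \left(21 + 154\right)^{2} = 175^{2} = 30625$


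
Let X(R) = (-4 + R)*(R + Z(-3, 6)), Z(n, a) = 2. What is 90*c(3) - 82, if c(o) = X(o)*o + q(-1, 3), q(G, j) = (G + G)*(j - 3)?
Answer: -1432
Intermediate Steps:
q(G, j) = 2*G*(-3 + j) (q(G, j) = (2*G)*(-3 + j) = 2*G*(-3 + j))
X(R) = (-4 + R)*(2 + R) (X(R) = (-4 + R)*(R + 2) = (-4 + R)*(2 + R))
c(o) = o*(-8 + o² - 2*o) (c(o) = (-8 + o² - 2*o)*o + 2*(-1)*(-3 + 3) = o*(-8 + o² - 2*o) + 2*(-1)*0 = o*(-8 + o² - 2*o) + 0 = o*(-8 + o² - 2*o))
90*c(3) - 82 = 90*(3*(-8 + 3² - 2*3)) - 82 = 90*(3*(-8 + 9 - 6)) - 82 = 90*(3*(-5)) - 82 = 90*(-15) - 82 = -1350 - 82 = -1432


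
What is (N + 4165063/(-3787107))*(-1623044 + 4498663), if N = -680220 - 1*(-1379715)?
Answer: 7617682224022463338/3787107 ≈ 2.0115e+12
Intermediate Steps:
N = 699495 (N = -680220 + 1379715 = 699495)
(N + 4165063/(-3787107))*(-1623044 + 4498663) = (699495 + 4165063/(-3787107))*(-1623044 + 4498663) = (699495 + 4165063*(-1/3787107))*2875619 = (699495 - 4165063/3787107)*2875619 = (2649058245902/3787107)*2875619 = 7617682224022463338/3787107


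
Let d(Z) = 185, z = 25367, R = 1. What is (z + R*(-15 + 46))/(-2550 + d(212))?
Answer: -25398/2365 ≈ -10.739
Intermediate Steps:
(z + R*(-15 + 46))/(-2550 + d(212)) = (25367 + 1*(-15 + 46))/(-2550 + 185) = (25367 + 1*31)/(-2365) = (25367 + 31)*(-1/2365) = 25398*(-1/2365) = -25398/2365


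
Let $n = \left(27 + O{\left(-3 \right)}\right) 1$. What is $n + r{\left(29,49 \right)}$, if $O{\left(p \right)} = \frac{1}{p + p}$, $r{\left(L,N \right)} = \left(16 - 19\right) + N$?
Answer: $\frac{437}{6} \approx 72.833$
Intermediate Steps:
$r{\left(L,N \right)} = -3 + N$
$O{\left(p \right)} = \frac{1}{2 p}$
$n = \frac{161}{6}$ ($n = \left(27 + \frac{1}{2 \left(-3\right)}\right) 1 = \left(27 + \frac{1}{2} \left(- \frac{1}{3}\right)\right) 1 = \left(27 - \frac{1}{6}\right) 1 = \frac{161}{6} \cdot 1 = \frac{161}{6} \approx 26.833$)
$n + r{\left(29,49 \right)} = \frac{161}{6} + \left(-3 + 49\right) = \frac{161}{6} + 46 = \frac{437}{6}$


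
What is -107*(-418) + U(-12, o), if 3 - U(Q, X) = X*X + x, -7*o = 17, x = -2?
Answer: 2191530/49 ≈ 44725.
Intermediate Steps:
o = -17/7 (o = -1/7*17 = -17/7 ≈ -2.4286)
U(Q, X) = 5 - X**2 (U(Q, X) = 3 - (X*X - 2) = 3 - (X**2 - 2) = 3 - (-2 + X**2) = 3 + (2 - X**2) = 5 - X**2)
-107*(-418) + U(-12, o) = -107*(-418) + (5 - (-17/7)**2) = 44726 + (5 - 1*289/49) = 44726 + (5 - 289/49) = 44726 - 44/49 = 2191530/49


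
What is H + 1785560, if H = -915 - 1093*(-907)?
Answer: 2775996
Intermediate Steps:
H = 990436 (H = -915 + 991351 = 990436)
H + 1785560 = 990436 + 1785560 = 2775996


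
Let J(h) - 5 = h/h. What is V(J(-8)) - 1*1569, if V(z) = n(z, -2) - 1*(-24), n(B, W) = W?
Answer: -1547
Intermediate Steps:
J(h) = 6 (J(h) = 5 + h/h = 5 + 1 = 6)
V(z) = 22 (V(z) = -2 - 1*(-24) = -2 + 24 = 22)
V(J(-8)) - 1*1569 = 22 - 1*1569 = 22 - 1569 = -1547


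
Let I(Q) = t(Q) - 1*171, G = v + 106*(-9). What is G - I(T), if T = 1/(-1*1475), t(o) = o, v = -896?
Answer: -2476524/1475 ≈ -1679.0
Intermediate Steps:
G = -1850 (G = -896 + 106*(-9) = -896 - 954 = -1850)
T = -1/1475 (T = 1/(-1475) = -1/1475 ≈ -0.00067797)
I(Q) = -171 + Q (I(Q) = Q - 1*171 = Q - 171 = -171 + Q)
G - I(T) = -1850 - (-171 - 1/1475) = -1850 - 1*(-252226/1475) = -1850 + 252226/1475 = -2476524/1475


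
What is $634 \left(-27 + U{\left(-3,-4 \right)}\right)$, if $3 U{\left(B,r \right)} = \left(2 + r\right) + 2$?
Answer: $-17118$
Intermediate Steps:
$U{\left(B,r \right)} = \frac{4}{3} + \frac{r}{3}$ ($U{\left(B,r \right)} = \frac{\left(2 + r\right) + 2}{3} = \frac{4 + r}{3} = \frac{4}{3} + \frac{r}{3}$)
$634 \left(-27 + U{\left(-3,-4 \right)}\right) = 634 \left(-27 + \left(\frac{4}{3} + \frac{1}{3} \left(-4\right)\right)\right) = 634 \left(-27 + \left(\frac{4}{3} - \frac{4}{3}\right)\right) = 634 \left(-27 + 0\right) = 634 \left(-27\right) = -17118$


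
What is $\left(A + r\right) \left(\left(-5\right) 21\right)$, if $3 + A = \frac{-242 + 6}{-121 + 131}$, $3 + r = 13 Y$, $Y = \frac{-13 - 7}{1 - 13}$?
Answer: $833$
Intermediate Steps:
$Y = \frac{5}{3}$ ($Y = - \frac{20}{-12} = \left(-20\right) \left(- \frac{1}{12}\right) = \frac{5}{3} \approx 1.6667$)
$r = \frac{56}{3}$ ($r = -3 + 13 \cdot \frac{5}{3} = -3 + \frac{65}{3} = \frac{56}{3} \approx 18.667$)
$A = - \frac{133}{5}$ ($A = -3 + \frac{-242 + 6}{-121 + 131} = -3 - \frac{236}{10} = -3 - \frac{118}{5} = - \frac{133}{5} \approx -26.6$)
$\left(A + r\right) \left(\left(-5\right) 21\right) = \left(- \frac{133}{5} + \frac{56}{3}\right) \left(\left(-5\right) 21\right) = \left(- \frac{119}{15}\right) \left(-105\right) = 833$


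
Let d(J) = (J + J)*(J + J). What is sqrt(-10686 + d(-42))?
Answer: 11*I*sqrt(30) ≈ 60.25*I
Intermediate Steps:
d(J) = 4*J**2 (d(J) = (2*J)*(2*J) = 4*J**2)
sqrt(-10686 + d(-42)) = sqrt(-10686 + 4*(-42)**2) = sqrt(-10686 + 4*1764) = sqrt(-10686 + 7056) = sqrt(-3630) = 11*I*sqrt(30)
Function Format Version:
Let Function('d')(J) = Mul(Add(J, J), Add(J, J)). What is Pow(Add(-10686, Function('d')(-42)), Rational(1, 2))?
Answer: Mul(11, I, Pow(30, Rational(1, 2))) ≈ Mul(60.250, I)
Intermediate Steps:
Function('d')(J) = Mul(4, Pow(J, 2)) (Function('d')(J) = Mul(Mul(2, J), Mul(2, J)) = Mul(4, Pow(J, 2)))
Pow(Add(-10686, Function('d')(-42)), Rational(1, 2)) = Pow(Add(-10686, Mul(4, Pow(-42, 2))), Rational(1, 2)) = Pow(Add(-10686, Mul(4, 1764)), Rational(1, 2)) = Pow(Add(-10686, 7056), Rational(1, 2)) = Pow(-3630, Rational(1, 2)) = Mul(11, I, Pow(30, Rational(1, 2)))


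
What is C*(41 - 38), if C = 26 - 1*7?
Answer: 57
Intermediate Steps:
C = 19 (C = 26 - 7 = 19)
C*(41 - 38) = 19*(41 - 38) = 19*3 = 57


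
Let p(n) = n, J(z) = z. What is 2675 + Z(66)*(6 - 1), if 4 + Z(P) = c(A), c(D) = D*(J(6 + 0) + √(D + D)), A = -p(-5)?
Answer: 2805 + 25*√10 ≈ 2884.1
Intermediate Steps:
A = 5 (A = -1*(-5) = 5)
c(D) = D*(6 + √2*√D) (c(D) = D*((6 + 0) + √(D + D)) = D*(6 + √(2*D)) = D*(6 + √2*√D))
Z(P) = 26 + 5*√10 (Z(P) = -4 + (6*5 + √2*5^(3/2)) = -4 + (30 + √2*(5*√5)) = -4 + (30 + 5*√10) = 26 + 5*√10)
2675 + Z(66)*(6 - 1) = 2675 + (26 + 5*√10)*(6 - 1) = 2675 + (26 + 5*√10)*5 = 2675 + (130 + 25*√10) = 2805 + 25*√10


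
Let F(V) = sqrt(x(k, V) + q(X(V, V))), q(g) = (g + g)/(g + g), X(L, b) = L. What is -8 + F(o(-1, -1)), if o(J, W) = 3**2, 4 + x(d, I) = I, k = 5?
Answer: -8 + sqrt(6) ≈ -5.5505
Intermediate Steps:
x(d, I) = -4 + I
q(g) = 1 (q(g) = (2*g)/((2*g)) = (2*g)*(1/(2*g)) = 1)
o(J, W) = 9
F(V) = sqrt(-3 + V) (F(V) = sqrt((-4 + V) + 1) = sqrt(-3 + V))
-8 + F(o(-1, -1)) = -8 + sqrt(-3 + 9) = -8 + sqrt(6)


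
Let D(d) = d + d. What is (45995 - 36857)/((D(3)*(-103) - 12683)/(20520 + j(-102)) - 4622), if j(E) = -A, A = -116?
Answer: -62857256/31797631 ≈ -1.9768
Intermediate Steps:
j(E) = 116 (j(E) = -1*(-116) = 116)
D(d) = 2*d
(45995 - 36857)/((D(3)*(-103) - 12683)/(20520 + j(-102)) - 4622) = (45995 - 36857)/(((2*3)*(-103) - 12683)/(20520 + 116) - 4622) = 9138/((6*(-103) - 12683)/20636 - 4622) = 9138/((-618 - 12683)*(1/20636) - 4622) = 9138/(-13301*1/20636 - 4622) = 9138/(-13301/20636 - 4622) = 9138/(-95392893/20636) = 9138*(-20636/95392893) = -62857256/31797631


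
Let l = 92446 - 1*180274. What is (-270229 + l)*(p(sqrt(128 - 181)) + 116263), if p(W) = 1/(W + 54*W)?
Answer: -41628780991 + 358057*I*sqrt(53)/2915 ≈ -4.1629e+10 + 894.23*I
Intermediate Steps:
l = -87828 (l = 92446 - 180274 = -87828)
p(W) = 1/(55*W)
(-270229 + l)*(p(sqrt(128 - 181)) + 116263) = (-270229 - 87828)*(1/(55*(sqrt(128 - 181))) + 116263) = -358057*(1/(55*(sqrt(-53))) + 116263) = -358057*(1/(55*((I*sqrt(53)))) + 116263) = -358057*((-I*sqrt(53)/53)/55 + 116263) = -358057*(-I*sqrt(53)/2915 + 116263) = -358057*(116263 - I*sqrt(53)/2915) = -41628780991 + 358057*I*sqrt(53)/2915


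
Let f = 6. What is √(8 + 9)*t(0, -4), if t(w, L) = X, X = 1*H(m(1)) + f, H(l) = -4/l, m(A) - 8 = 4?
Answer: 17*√17/3 ≈ 23.364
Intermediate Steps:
m(A) = 12 (m(A) = 8 + 4 = 12)
X = 17/3 (X = 1*(-4/12) + 6 = 1*(-4*1/12) + 6 = 1*(-⅓) + 6 = -⅓ + 6 = 17/3 ≈ 5.6667)
t(w, L) = 17/3
√(8 + 9)*t(0, -4) = √(8 + 9)*(17/3) = √17*(17/3) = 17*√17/3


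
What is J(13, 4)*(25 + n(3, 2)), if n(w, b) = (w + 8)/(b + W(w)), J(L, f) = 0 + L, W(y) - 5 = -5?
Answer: 793/2 ≈ 396.50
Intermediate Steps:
W(y) = 0 (W(y) = 5 - 5 = 0)
J(L, f) = L
n(w, b) = (8 + w)/b (n(w, b) = (w + 8)/(b + 0) = (8 + w)/b)
J(13, 4)*(25 + n(3, 2)) = 13*(25 + (8 + 3)/2) = 13*(25 + (1/2)*11) = 13*(25 + 11/2) = 13*(61/2) = 793/2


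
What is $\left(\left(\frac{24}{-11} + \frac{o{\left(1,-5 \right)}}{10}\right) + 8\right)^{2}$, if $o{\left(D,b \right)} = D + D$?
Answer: $\frac{109561}{3025} \approx 36.219$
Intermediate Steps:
$o{\left(D,b \right)} = 2 D$
$\left(\left(\frac{24}{-11} + \frac{o{\left(1,-5 \right)}}{10}\right) + 8\right)^{2} = \left(\left(\frac{24}{-11} + \frac{2 \cdot 1}{10}\right) + 8\right)^{2} = \left(\left(24 \left(- \frac{1}{11}\right) + 2 \cdot \frac{1}{10}\right) + 8\right)^{2} = \left(\left(- \frac{24}{11} + \frac{1}{5}\right) + 8\right)^{2} = \left(- \frac{109}{55} + 8\right)^{2} = \left(\frac{331}{55}\right)^{2} = \frac{109561}{3025}$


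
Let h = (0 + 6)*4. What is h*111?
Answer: 2664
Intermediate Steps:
h = 24 (h = 6*4 = 24)
h*111 = 24*111 = 2664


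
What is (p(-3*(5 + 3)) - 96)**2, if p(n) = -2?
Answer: 9604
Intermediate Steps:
(p(-3*(5 + 3)) - 96)**2 = (-2 - 96)**2 = (-98)**2 = 9604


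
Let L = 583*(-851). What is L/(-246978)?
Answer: 496133/246978 ≈ 2.0088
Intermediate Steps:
L = -496133
L/(-246978) = -496133/(-246978) = -496133*(-1/246978) = 496133/246978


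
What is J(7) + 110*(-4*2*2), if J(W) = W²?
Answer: -1711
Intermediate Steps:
J(7) + 110*(-4*2*2) = 7² + 110*(-4*2*2) = 49 + 110*(-8*2) = 49 + 110*(-16) = 49 - 1760 = -1711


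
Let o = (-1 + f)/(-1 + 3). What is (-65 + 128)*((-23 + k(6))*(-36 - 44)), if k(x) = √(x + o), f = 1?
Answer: 115920 - 5040*√6 ≈ 1.0357e+5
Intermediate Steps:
o = 0 (o = (-1 + 1)/(-1 + 3) = 0/2 = 0*(½) = 0)
k(x) = √x (k(x) = √(x + 0) = √x)
(-65 + 128)*((-23 + k(6))*(-36 - 44)) = (-65 + 128)*((-23 + √6)*(-36 - 44)) = 63*((-23 + √6)*(-80)) = 63*(1840 - 80*√6) = 115920 - 5040*√6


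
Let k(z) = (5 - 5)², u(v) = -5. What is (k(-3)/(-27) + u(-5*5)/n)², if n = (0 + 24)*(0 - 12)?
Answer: 25/82944 ≈ 0.00030141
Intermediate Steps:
k(z) = 0 (k(z) = 0² = 0)
n = -288 (n = 24*(-12) = -288)
(k(-3)/(-27) + u(-5*5)/n)² = (0/(-27) - 5/(-288))² = (0*(-1/27) - 5*(-1/288))² = (0 + 5/288)² = (5/288)² = 25/82944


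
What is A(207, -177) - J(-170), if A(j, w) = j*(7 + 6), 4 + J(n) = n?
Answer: 2865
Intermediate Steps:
J(n) = -4 + n
A(j, w) = 13*j (A(j, w) = j*13 = 13*j)
A(207, -177) - J(-170) = 13*207 - (-4 - 170) = 2691 - 1*(-174) = 2691 + 174 = 2865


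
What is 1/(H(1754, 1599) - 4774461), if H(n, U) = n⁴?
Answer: 1/9464945923795 ≈ 1.0565e-13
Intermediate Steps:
1/(H(1754, 1599) - 4774461) = 1/(1754⁴ - 4774461) = 1/(9464950698256 - 4774461) = 1/9464945923795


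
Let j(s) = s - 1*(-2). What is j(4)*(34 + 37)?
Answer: 426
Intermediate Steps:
j(s) = 2 + s (j(s) = s + 2 = 2 + s)
j(4)*(34 + 37) = (2 + 4)*(34 + 37) = 6*71 = 426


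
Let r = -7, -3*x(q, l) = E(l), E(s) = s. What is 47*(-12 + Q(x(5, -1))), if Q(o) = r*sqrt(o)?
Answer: -564 - 329*sqrt(3)/3 ≈ -753.95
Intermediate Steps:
x(q, l) = -l/3
Q(o) = -7*sqrt(o)
47*(-12 + Q(x(5, -1))) = 47*(-12 - 7*sqrt(3)/3) = -564 - 329*sqrt(3)/3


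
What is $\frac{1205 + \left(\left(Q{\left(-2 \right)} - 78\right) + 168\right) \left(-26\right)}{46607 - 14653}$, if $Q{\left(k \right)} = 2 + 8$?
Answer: $- \frac{1395}{31954} \approx -0.043657$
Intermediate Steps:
$Q{\left(k \right)} = 10$
$\frac{1205 + \left(\left(Q{\left(-2 \right)} - 78\right) + 168\right) \left(-26\right)}{46607 - 14653} = \frac{1205 + \left(\left(10 - 78\right) + 168\right) \left(-26\right)}{46607 - 14653} = \frac{1205 + \left(-68 + 168\right) \left(-26\right)}{31954} = \left(1205 + 100 \left(-26\right)\right) \frac{1}{31954} = \left(1205 - 2600\right) \frac{1}{31954} = \left(-1395\right) \frac{1}{31954} = - \frac{1395}{31954}$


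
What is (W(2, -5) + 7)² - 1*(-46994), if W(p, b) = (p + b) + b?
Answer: 46995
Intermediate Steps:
W(p, b) = p + 2*b (W(p, b) = (b + p) + b = p + 2*b)
(W(2, -5) + 7)² - 1*(-46994) = ((2 + 2*(-5)) + 7)² - 1*(-46994) = ((2 - 10) + 7)² + 46994 = (-8 + 7)² + 46994 = (-1)² + 46994 = 1 + 46994 = 46995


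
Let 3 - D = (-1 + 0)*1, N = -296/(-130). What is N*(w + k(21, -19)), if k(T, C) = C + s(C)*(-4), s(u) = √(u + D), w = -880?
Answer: -133052/65 - 592*I*√15/65 ≈ -2047.0 - 35.274*I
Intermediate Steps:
N = 148/65 (N = -296*(-1/130) = 148/65 ≈ 2.2769)
D = 4 (D = 3 - (-1 + 0) = 3 - (-1) = 3 - 1*(-1) = 3 + 1 = 4)
s(u) = √(4 + u) (s(u) = √(u + 4) = √(4 + u))
k(T, C) = C - 4*√(4 + C) (k(T, C) = C + √(4 + C)*(-4) = C - 4*√(4 + C))
N*(w + k(21, -19)) = 148*(-880 + (-19 - 4*√(4 - 19)))/65 = 148*(-880 + (-19 - 4*I*√15))/65 = 148*(-899 - 4*I*√15)/65 = -133052/65 - 592*I*√15/65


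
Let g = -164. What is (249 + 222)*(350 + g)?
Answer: 87606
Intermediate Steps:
(249 + 222)*(350 + g) = (249 + 222)*(350 - 164) = 471*186 = 87606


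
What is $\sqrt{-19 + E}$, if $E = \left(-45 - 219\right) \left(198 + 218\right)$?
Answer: $i \sqrt{109843} \approx 331.43 i$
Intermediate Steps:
$E = -109824$ ($E = \left(-264\right) 416 = -109824$)
$\sqrt{-19 + E} = \sqrt{-19 - 109824} = \sqrt{-109843} = i \sqrt{109843}$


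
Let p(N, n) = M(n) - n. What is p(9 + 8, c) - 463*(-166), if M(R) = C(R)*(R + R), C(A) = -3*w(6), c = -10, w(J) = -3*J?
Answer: 75788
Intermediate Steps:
C(A) = 54 (C(A) = -(-9)*6 = -3*(-18) = 54)
M(R) = 108*R (M(R) = 54*(R + R) = 54*(2*R) = 108*R)
p(N, n) = 107*n (p(N, n) = 108*n - n = 107*n)
p(9 + 8, c) - 463*(-166) = 107*(-10) - 463*(-166) = -1070 + 76858 = 75788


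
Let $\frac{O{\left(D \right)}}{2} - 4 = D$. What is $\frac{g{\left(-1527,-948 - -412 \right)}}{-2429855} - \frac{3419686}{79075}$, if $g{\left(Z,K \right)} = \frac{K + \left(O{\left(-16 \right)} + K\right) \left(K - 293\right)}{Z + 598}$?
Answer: $- \frac{1543868247644714}{35699757690425} \approx -43.246$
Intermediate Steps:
$O{\left(D \right)} = 8 + 2 D$
$g{\left(Z,K \right)} = \frac{K + \left(-293 + K\right) \left(-24 + K\right)}{598 + Z}$ ($g{\left(Z,K \right)} = \frac{K + \left(\left(8 + 2 \left(-16\right)\right) + K\right) \left(K - 293\right)}{Z + 598} = \frac{K + \left(\left(8 - 32\right) + K\right) \left(-293 + K\right)}{598 + Z} = \frac{K + \left(-24 + K\right) \left(-293 + K\right)}{598 + Z} = \frac{K + \left(-293 + K\right) \left(-24 + K\right)}{598 + Z}$)
$\frac{g{\left(-1527,-948 - -412 \right)}}{-2429855} - \frac{3419686}{79075} = \frac{\frac{1}{598 - 1527} \left(7032 + \left(-948 - -412\right)^{2} - 316 \left(-948 - -412\right)\right)}{-2429855} - \frac{3419686}{79075} = \frac{7032 + \left(-948 + 412\right)^{2} - 316 \left(-948 + 412\right)}{-929} \left(- \frac{1}{2429855}\right) - \frac{3419686}{79075} = - \frac{7032 + \left(-536\right)^{2} - -169376}{929} \left(- \frac{1}{2429855}\right) - \frac{3419686}{79075} = - \frac{7032 + 287296 + 169376}{929} \left(- \frac{1}{2429855}\right) - \frac{3419686}{79075} = \left(- \frac{1}{929}\right) 463704 \left(- \frac{1}{2429855}\right) - \frac{3419686}{79075} = \left(- \frac{463704}{929}\right) \left(- \frac{1}{2429855}\right) - \frac{3419686}{79075} = \frac{463704}{2257335295} - \frac{3419686}{79075} = - \frac{1543868247644714}{35699757690425}$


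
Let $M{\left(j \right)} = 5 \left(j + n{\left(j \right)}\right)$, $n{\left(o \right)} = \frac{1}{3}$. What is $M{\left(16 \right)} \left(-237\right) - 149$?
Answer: $-19504$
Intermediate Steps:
$n{\left(o \right)} = \frac{1}{3}$
$M{\left(j \right)} = \frac{5}{3} + 5 j$ ($M{\left(j \right)} = 5 \left(j + \frac{1}{3}\right) = 5 \left(\frac{1}{3} + j\right) = \frac{5}{3} + 5 j$)
$M{\left(16 \right)} \left(-237\right) - 149 = \left(\frac{5}{3} + 5 \cdot 16\right) \left(-237\right) - 149 = \left(\frac{5}{3} + 80\right) \left(-237\right) - 149 = \frac{245}{3} \left(-237\right) - 149 = -19355 - 149 = -19504$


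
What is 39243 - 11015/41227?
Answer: 1617860146/41227 ≈ 39243.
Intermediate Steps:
39243 - 11015/41227 = 1617860146/41227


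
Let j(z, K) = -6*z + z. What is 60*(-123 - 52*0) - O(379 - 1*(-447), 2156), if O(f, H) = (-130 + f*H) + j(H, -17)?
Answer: -1777326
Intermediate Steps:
j(z, K) = -5*z
O(f, H) = -130 - 5*H + H*f (O(f, H) = (-130 + f*H) - 5*H = (-130 + H*f) - 5*H = -130 - 5*H + H*f)
60*(-123 - 52*0) - O(379 - 1*(-447), 2156) = 60*(-123 - 52*0) - (-130 - 5*2156 + 2156*(379 - 1*(-447))) = 60*(-123 + 0) - (-130 - 10780 + 2156*(379 + 447)) = 60*(-123) - (-130 - 10780 + 2156*826) = -7380 - (-130 - 10780 + 1780856) = -7380 - 1*1769946 = -7380 - 1769946 = -1777326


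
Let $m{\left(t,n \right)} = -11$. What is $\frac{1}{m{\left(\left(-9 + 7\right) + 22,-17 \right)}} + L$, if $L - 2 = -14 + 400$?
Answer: $\frac{4267}{11} \approx 387.91$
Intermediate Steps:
$L = 388$ ($L = 2 + \left(-14 + 400\right) = 2 + 386 = 388$)
$\frac{1}{m{\left(\left(-9 + 7\right) + 22,-17 \right)}} + L = \frac{1}{-11} + 388 = - \frac{1}{11} + 388 = \frac{4267}{11}$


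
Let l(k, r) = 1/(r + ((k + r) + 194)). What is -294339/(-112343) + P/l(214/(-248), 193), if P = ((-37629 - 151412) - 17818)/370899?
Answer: -551778919256839/1722273462756 ≈ -320.38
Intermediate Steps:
l(k, r) = 1/(194 + k + 2*r) (l(k, r) = 1/(r + (194 + k + r)) = 1/(194 + k + 2*r))
P = -68953/123633 (P = (-189041 - 17818)*(1/370899) = -206859*1/370899 = -68953/123633 ≈ -0.55772)
-294339/(-112343) + P/l(214/(-248), 193) = -294339/(-112343) - 68953/(123633*(1/(194 + 214/(-248) + 2*193))) = -294339*(-1/112343) - 68953/(123633*(1/(194 + 214*(-1/248) + 386))) = 294339/112343 - 68953/(123633*(1/(194 - 107/124 + 386))) = 294339/112343 - 68953/(123633*(1/(71813/124))) = 294339/112343 - 68953/(123633*124/71813) = 294339/112343 - 68953/123633*71813/124 = 294339/112343 - 4951721789/15330492 = -551778919256839/1722273462756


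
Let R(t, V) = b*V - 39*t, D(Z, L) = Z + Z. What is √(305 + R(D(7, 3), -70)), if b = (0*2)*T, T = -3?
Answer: I*√241 ≈ 15.524*I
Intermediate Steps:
D(Z, L) = 2*Z
b = 0 (b = (0*2)*(-3) = 0*(-3) = 0)
R(t, V) = -39*t (R(t, V) = 0*V - 39*t = 0 - 39*t = -39*t)
√(305 + R(D(7, 3), -70)) = √(305 - 78*7) = √(305 - 39*14) = √(305 - 546) = √(-241) = I*√241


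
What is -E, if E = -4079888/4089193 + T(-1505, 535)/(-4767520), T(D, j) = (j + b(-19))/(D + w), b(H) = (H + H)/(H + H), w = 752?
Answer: 1830820172428229/1834995998344260 ≈ 0.99772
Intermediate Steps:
b(H) = 1 (b(H) = (2*H)/((2*H)) = (2*H)*(1/(2*H)) = 1)
T(D, j) = (1 + j)/(752 + D) (T(D, j) = (j + 1)/(D + 752) = (1 + j)/(752 + D))
E = -1830820172428229/1834995998344260 (E = -4079888/4089193 + ((1 + 535)/(752 - 1505))/(-4767520) = -4079888*1/4089193 + (536/(-753))*(-1/4767520) = -4079888/4089193 - 1/753*536*(-1/4767520) = -4079888/4089193 - 536/753*(-1/4767520) = -4079888/4089193 + 67/448742820 = -1830820172428229/1834995998344260 ≈ -0.99772)
-E = -1*(-1830820172428229/1834995998344260) = 1830820172428229/1834995998344260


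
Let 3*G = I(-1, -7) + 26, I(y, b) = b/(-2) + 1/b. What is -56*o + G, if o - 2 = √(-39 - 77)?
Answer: -1431/14 - 112*I*√29 ≈ -102.21 - 603.14*I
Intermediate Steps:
I(y, b) = 1/b - b/2 (I(y, b) = b*(-½) + 1/b = -b/2 + 1/b = 1/b - b/2)
o = 2 + 2*I*√29 (o = 2 + √(-39 - 77) = 2 + √(-116) = 2 + 2*I*√29 ≈ 2.0 + 10.77*I)
G = 137/14 (G = ((1/(-7) - ½*(-7)) + 26)/3 = ((-⅐ + 7/2) + 26)/3 = (47/14 + 26)/3 = (⅓)*(411/14) = 137/14 ≈ 9.7857)
-56*o + G = -56*(2 + 2*I*√29) + 137/14 = (-112 - 112*I*√29) + 137/14 = -1431/14 - 112*I*√29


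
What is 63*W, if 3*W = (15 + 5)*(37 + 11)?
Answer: 20160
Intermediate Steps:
W = 320 (W = ((15 + 5)*(37 + 11))/3 = (20*48)/3 = (⅓)*960 = 320)
63*W = 63*320 = 20160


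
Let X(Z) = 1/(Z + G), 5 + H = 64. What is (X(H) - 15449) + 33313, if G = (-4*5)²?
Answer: 8199577/459 ≈ 17864.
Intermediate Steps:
G = 400 (G = (-20)² = 400)
H = 59 (H = -5 + 64 = 59)
X(Z) = 1/(400 + Z) (X(Z) = 1/(Z + 400) = 1/(400 + Z))
(X(H) - 15449) + 33313 = (1/(400 + 59) - 15449) + 33313 = (1/459 - 15449) + 33313 = -7091090/459 + 33313 = 8199577/459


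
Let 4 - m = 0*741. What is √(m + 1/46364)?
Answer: √2149632087/23182 ≈ 2.0000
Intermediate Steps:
m = 4 (m = 4 - 0*741 = 4 - 1*0 = 4 + 0 = 4)
√(m + 1/46364) = √(4 + 1/46364) = √(185457/46364) = √2149632087/23182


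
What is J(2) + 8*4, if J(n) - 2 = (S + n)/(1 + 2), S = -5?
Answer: 33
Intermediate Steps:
J(n) = ⅓ + n/3 (J(n) = 2 + (-5 + n)/(1 + 2) = 2 + (-5 + n)/3 = 2 + (-5 + n)*(⅓) = 2 + (-5/3 + n/3) = ⅓ + n/3)
J(2) + 8*4 = (⅓ + (⅓)*2) + 8*4 = (⅓ + ⅔) + 32 = 1 + 32 = 33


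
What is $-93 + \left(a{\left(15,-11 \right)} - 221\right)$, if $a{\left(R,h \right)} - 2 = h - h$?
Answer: $-312$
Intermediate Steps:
$a{\left(R,h \right)} = 2$ ($a{\left(R,h \right)} = 2 + \left(h - h\right) = 2 + 0 = 2$)
$-93 + \left(a{\left(15,-11 \right)} - 221\right) = -93 + \left(2 - 221\right) = -93 - 219 = -312$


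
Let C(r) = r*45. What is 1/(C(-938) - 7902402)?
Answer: -1/7944612 ≈ -1.2587e-7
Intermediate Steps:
C(r) = 45*r
1/(C(-938) - 7902402) = 1/(45*(-938) - 7902402) = 1/(-42210 - 7902402) = 1/(-7944612) = -1/7944612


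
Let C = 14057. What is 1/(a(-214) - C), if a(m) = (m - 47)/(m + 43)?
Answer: -19/267054 ≈ -7.1147e-5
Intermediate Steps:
a(m) = (-47 + m)/(43 + m)
1/(a(-214) - C) = 1/((-47 - 214)/(43 - 214) - 1*14057) = 1/(-261/(-171) - 14057) = 1/(-1/171*(-261) - 14057) = 1/(29/19 - 14057) = 1/(-267054/19) = -19/267054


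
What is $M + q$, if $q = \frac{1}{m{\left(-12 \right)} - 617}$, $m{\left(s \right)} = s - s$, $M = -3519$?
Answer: $- \frac{2171224}{617} \approx -3519.0$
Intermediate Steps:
$m{\left(s \right)} = 0$
$q = - \frac{1}{617}$ ($q = \frac{1}{0 - 617} = \frac{1}{-617} = - \frac{1}{617} \approx -0.0016207$)
$M + q = -3519 - \frac{1}{617} = - \frac{2171224}{617}$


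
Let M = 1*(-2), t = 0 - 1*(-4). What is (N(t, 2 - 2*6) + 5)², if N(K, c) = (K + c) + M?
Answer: 9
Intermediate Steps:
t = 4 (t = 0 + 4 = 4)
M = -2
N(K, c) = -2 + K + c (N(K, c) = (K + c) - 2 = -2 + K + c)
(N(t, 2 - 2*6) + 5)² = ((-2 + 4 + (2 - 2*6)) + 5)² = ((-2 + 4 + (2 - 12)) + 5)² = ((-2 + 4 - 10) + 5)² = (-8 + 5)² = (-3)² = 9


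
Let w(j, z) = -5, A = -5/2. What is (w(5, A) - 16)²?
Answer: 441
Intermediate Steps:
A = -5/2 (A = -5*½ = -5/2 ≈ -2.5000)
(w(5, A) - 16)² = (-5 - 16)² = (-21)² = 441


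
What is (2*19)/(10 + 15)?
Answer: 38/25 ≈ 1.5200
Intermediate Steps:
(2*19)/(10 + 15) = 38/25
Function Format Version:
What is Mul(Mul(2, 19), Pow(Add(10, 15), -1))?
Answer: Rational(38, 25) ≈ 1.5200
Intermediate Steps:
Mul(Mul(2, 19), Pow(Add(10, 15), -1)) = Mul(38, Pow(25, -1)) = Mul(38, Rational(1, 25)) = Rational(38, 25)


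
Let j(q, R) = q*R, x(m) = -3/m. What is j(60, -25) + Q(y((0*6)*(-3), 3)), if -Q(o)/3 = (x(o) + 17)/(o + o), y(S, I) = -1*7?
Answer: -73317/49 ≈ -1496.3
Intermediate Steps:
j(q, R) = R*q
y(S, I) = -7
Q(o) = -3*(17 - 3/o)/(2*o) (Q(o) = -3*(-3/o + 17)/(o + o) = -3*(17 - 3/o)/(2*o))
j(60, -25) + Q(y((0*6)*(-3), 3)) = -25*60 + (3/2)*(3 - 17*(-7))/(-7)² = -1500 + (3/2)*(1/49)*(3 + 119) = -1500 + (3/2)*(1/49)*122 = -1500 + 183/49 = -73317/49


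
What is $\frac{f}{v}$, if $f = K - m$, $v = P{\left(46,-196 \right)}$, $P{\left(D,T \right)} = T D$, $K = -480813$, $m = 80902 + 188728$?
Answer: $\frac{750443}{9016} \approx 83.235$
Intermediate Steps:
$m = 269630$
$P{\left(D,T \right)} = D T$
$v = -9016$ ($v = 46 \left(-196\right) = -9016$)
$f = -750443$ ($f = -480813 - 269630 = -750443$)
$\frac{f}{v} = - \frac{750443}{-9016} = \left(-750443\right) \left(- \frac{1}{9016}\right) = \frac{750443}{9016}$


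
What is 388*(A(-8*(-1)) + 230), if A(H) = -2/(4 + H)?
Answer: 267526/3 ≈ 89175.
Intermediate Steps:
388*(A(-8*(-1)) + 230) = 388*(-2/(4 - 8*(-1)) + 230) = 388*(-2/(4 + 8) + 230) = 388*(-2/12 + 230) = 388*(-2*1/12 + 230) = 388*(-⅙ + 230) = 388*(1379/6) = 267526/3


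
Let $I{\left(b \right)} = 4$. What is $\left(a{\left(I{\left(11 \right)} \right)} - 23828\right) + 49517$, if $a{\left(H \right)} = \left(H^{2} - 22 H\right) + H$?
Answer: $25621$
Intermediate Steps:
$a{\left(H \right)} = H^{2} - 21 H$
$\left(a{\left(I{\left(11 \right)} \right)} - 23828\right) + 49517 = \left(4 \left(-21 + 4\right) - 23828\right) + 49517 = \left(4 \left(-17\right) - 23828\right) + 49517 = \left(-68 - 23828\right) + 49517 = -23896 + 49517 = 25621$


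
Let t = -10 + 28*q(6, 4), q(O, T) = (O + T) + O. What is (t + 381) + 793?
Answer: 1612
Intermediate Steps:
q(O, T) = T + 2*O
t = 438 (t = -10 + 28*(4 + 2*6) = -10 + 28*(4 + 12) = -10 + 28*16 = -10 + 448 = 438)
(t + 381) + 793 = (438 + 381) + 793 = 819 + 793 = 1612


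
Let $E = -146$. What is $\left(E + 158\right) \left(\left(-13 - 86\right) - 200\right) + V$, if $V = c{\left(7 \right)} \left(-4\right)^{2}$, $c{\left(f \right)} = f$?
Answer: $-3476$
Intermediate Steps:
$V = 112$ ($V = 7 \left(-4\right)^{2} = 7 \cdot 16 = 112$)
$\left(E + 158\right) \left(\left(-13 - 86\right) - 200\right) + V = \left(-146 + 158\right) \left(\left(-13 - 86\right) - 200\right) + 112 = 12 \left(\left(-13 - 86\right) - 200\right) + 112 = 12 \left(-99 - 200\right) + 112 = 12 \left(-299\right) + 112 = -3588 + 112 = -3476$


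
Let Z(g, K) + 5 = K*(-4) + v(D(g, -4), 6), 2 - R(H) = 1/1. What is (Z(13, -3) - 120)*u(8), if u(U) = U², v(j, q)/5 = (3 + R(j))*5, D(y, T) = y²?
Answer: -832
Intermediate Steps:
R(H) = 1 (R(H) = 2 - 1/1 = 2 - 1*1 = 2 - 1 = 1)
v(j, q) = 100 (v(j, q) = 5*((3 + 1)*5) = 5*(4*5) = 5*20 = 100)
Z(g, K) = 95 - 4*K (Z(g, K) = -5 + (K*(-4) + 100) = -5 + (-4*K + 100) = -5 + (100 - 4*K) = 95 - 4*K)
(Z(13, -3) - 120)*u(8) = ((95 - 4*(-3)) - 120)*8² = ((95 + 12) - 120)*64 = (107 - 120)*64 = -13*64 = -832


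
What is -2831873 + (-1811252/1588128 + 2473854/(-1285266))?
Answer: -240847156324093927/85048621752 ≈ -2.8319e+6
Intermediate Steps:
-2831873 + (-1811252/1588128 + 2473854/(-1285266)) = -2831873 + (-1811252*1/1588128 + 2473854*(-1/1285266)) = -2831873 + (-452813/397032 - 412309/214211) = -2831873 - 260697392431/85048621752 = -240847156324093927/85048621752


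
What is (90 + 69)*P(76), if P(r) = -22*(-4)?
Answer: 13992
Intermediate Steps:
P(r) = 88
(90 + 69)*P(76) = (90 + 69)*88 = 159*88 = 13992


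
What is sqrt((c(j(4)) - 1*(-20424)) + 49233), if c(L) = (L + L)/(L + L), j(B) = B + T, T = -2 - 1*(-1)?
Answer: sqrt(69658) ≈ 263.93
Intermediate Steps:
T = -1 (T = -2 + 1 = -1)
j(B) = -1 + B (j(B) = B - 1 = -1 + B)
c(L) = 1 (c(L) = (2*L)/((2*L)) = (2*L)*(1/(2*L)) = 1)
sqrt((c(j(4)) - 1*(-20424)) + 49233) = sqrt((1 - 1*(-20424)) + 49233) = sqrt((1 + 20424) + 49233) = sqrt(20425 + 49233) = sqrt(69658)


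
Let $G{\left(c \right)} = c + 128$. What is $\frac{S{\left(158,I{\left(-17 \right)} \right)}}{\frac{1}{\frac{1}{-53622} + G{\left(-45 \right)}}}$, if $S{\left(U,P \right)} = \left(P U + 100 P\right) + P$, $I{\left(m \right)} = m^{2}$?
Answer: $\frac{333133731875}{53622} \approx 6.2126 \cdot 10^{6}$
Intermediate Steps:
$G{\left(c \right)} = 128 + c$
$S{\left(U,P \right)} = 101 P + P U$ ($S{\left(U,P \right)} = \left(100 P + P U\right) + P = 101 P + P U$)
$\frac{S{\left(158,I{\left(-17 \right)} \right)}}{\frac{1}{\frac{1}{-53622} + G{\left(-45 \right)}}} = \frac{\left(-17\right)^{2} \left(101 + 158\right)}{\frac{1}{\frac{1}{-53622} + \left(128 - 45\right)}} = \frac{289 \cdot 259}{\frac{1}{- \frac{1}{53622} + 83}} = \frac{74851}{\frac{1}{\frac{4450625}{53622}}} = \frac{74851}{\frac{53622}{4450625}} = 74851 \cdot \frac{4450625}{53622} = \frac{333133731875}{53622}$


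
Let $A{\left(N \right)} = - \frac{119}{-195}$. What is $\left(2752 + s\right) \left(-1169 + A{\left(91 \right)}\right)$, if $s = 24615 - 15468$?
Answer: $- \frac{2711020564}{195} \approx -1.3903 \cdot 10^{7}$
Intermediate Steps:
$A{\left(N \right)} = \frac{119}{195}$ ($A{\left(N \right)} = \left(-119\right) \left(- \frac{1}{195}\right) = \frac{119}{195}$)
$s = 9147$
$\left(2752 + s\right) \left(-1169 + A{\left(91 \right)}\right) = \left(2752 + 9147\right) \left(-1169 + \frac{119}{195}\right) = 11899 \left(- \frac{227836}{195}\right) = - \frac{2711020564}{195}$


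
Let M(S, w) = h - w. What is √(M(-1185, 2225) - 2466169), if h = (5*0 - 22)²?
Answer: I*√2467910 ≈ 1571.0*I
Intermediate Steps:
h = 484 (h = (0 - 22)² = (-22)² = 484)
M(S, w) = 484 - w
√(M(-1185, 2225) - 2466169) = √((484 - 1*2225) - 2466169) = √((484 - 2225) - 2466169) = √(-1741 - 2466169) = √(-2467910) = I*√2467910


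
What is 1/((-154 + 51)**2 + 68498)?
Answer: 1/79107 ≈ 1.2641e-5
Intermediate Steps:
1/((-154 + 51)**2 + 68498) = 1/((-103)**2 + 68498) = 1/(10609 + 68498) = 1/79107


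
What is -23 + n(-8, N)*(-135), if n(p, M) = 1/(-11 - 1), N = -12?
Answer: -47/4 ≈ -11.750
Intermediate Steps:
n(p, M) = -1/12 (n(p, M) = 1/(-12) = -1/12)
-23 + n(-8, N)*(-135) = -23 - 1/12*(-135) = -23 + 45/4 = -47/4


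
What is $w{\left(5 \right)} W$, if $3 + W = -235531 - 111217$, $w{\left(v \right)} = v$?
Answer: $-1733755$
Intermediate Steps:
$W = -346751$ ($W = -3 - 346748 = -346751$)
$w{\left(5 \right)} W = 5 \left(-346751\right) = -1733755$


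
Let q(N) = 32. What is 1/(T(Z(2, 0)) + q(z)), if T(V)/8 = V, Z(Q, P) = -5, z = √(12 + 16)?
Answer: -⅛ ≈ -0.12500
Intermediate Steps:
z = 2*√7 (z = √28 = 2*√7 ≈ 5.2915)
T(V) = 8*V
1/(T(Z(2, 0)) + q(z)) = 1/(8*(-5) + 32) = 1/(-40 + 32) = 1/(-8) = -⅛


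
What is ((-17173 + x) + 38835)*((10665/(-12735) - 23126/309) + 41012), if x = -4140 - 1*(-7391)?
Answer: 89182522837849/87447 ≈ 1.0198e+9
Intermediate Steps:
x = 3251 (x = -4140 + 7391 = 3251)
((-17173 + x) + 38835)*((10665/(-12735) - 23126/309) + 41012) = ((-17173 + 3251) + 38835)*((10665/(-12735) - 23126/309) + 41012) = (-13922 + 38835)*((10665*(-1/12735) - 23126*1/309) + 41012) = 24913*((-237/283 - 23126/309) + 41012) = 24913*(-6617891/87447 + 41012) = 24913*(3579758473/87447) = 89182522837849/87447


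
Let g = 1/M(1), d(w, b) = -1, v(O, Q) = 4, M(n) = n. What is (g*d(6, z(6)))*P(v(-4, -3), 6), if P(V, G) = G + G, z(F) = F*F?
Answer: -12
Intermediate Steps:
z(F) = F²
g = 1 (g = 1/1 = 1)
P(V, G) = 2*G
(g*d(6, z(6)))*P(v(-4, -3), 6) = (1*(-1))*(2*6) = -1*12 = -12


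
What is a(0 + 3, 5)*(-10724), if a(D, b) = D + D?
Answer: -64344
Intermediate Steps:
a(D, b) = 2*D
a(0 + 3, 5)*(-10724) = (2*(0 + 3))*(-10724) = (2*3)*(-10724) = 6*(-10724) = -64344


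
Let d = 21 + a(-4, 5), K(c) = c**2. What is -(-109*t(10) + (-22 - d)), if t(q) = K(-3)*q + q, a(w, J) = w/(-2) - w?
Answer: 10949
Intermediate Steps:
a(w, J) = -3*w/2 (a(w, J) = w*(-1/2) - w = -w/2 - w = -3*w/2)
d = 27 (d = 21 - 3/2*(-4) = 21 + 6 = 27)
t(q) = 10*q (t(q) = (-3)**2*q + q = 9*q + q = 10*q)
-(-109*t(10) + (-22 - d)) = -(-1090*10 + (-22 - 1*27)) = -(-109*100 + (-22 - 27)) = -(-10900 - 49) = -1*(-10949) = 10949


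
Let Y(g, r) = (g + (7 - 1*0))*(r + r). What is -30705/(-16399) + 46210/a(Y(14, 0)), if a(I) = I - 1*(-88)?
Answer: 16532605/31372 ≈ 526.99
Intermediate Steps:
Y(g, r) = 2*r*(7 + g) (Y(g, r) = (g + (7 + 0))*(2*r) = (g + 7)*(2*r) = (7 + g)*(2*r) = 2*r*(7 + g))
a(I) = 88 + I (a(I) = I + 88 = 88 + I)
-30705/(-16399) + 46210/a(Y(14, 0)) = -30705/(-16399) + 46210/(88 + 2*0*(7 + 14)) = -30705*(-1/16399) + 46210/(88 + 2*0*21) = 1335/713 + 46210/(88 + 0) = 1335/713 + 46210/88 = 1335/713 + 46210*(1/88) = 1335/713 + 23105/44 = 16532605/31372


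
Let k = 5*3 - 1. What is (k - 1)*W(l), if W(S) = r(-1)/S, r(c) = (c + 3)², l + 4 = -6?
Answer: -26/5 ≈ -5.2000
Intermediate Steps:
l = -10 (l = -4 - 6 = -10)
r(c) = (3 + c)²
W(S) = 4/S (W(S) = (3 - 1)²/S = 2²/S = 4/S)
k = 14 (k = 15 - 1 = 14)
(k - 1)*W(l) = (14 - 1)*(4/(-10)) = 13*(4*(-⅒)) = 13*(-⅖) = -26/5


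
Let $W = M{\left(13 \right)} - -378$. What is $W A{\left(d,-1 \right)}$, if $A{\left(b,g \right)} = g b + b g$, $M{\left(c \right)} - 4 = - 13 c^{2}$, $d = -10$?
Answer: $-36300$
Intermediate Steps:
$M{\left(c \right)} = 4 - 13 c^{2}$
$A{\left(b,g \right)} = 2 b g$ ($A{\left(b,g \right)} = b g + b g = 2 b g$)
$W = -1815$ ($W = \left(4 - 13 \cdot 13^{2}\right) - -378 = \left(4 - 2197\right) + 378 = -2193 + 378 = -1815$)
$W A{\left(d,-1 \right)} = - 1815 \cdot 2 \left(-10\right) \left(-1\right) = \left(-1815\right) 20 = -36300$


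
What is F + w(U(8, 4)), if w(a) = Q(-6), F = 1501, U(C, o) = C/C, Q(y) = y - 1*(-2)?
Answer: 1497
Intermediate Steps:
Q(y) = 2 + y (Q(y) = y + 2 = 2 + y)
U(C, o) = 1
w(a) = -4 (w(a) = 2 - 6 = -4)
F + w(U(8, 4)) = 1501 - 4 = 1497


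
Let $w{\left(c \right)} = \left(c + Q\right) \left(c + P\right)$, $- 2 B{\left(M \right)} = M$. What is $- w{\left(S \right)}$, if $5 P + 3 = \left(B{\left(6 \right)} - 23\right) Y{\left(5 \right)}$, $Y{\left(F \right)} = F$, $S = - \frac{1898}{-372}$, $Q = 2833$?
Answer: $\frac{10554044791}{172980} \approx 61013.0$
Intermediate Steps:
$S = \frac{949}{186}$ ($S = \left(-1898\right) \left(- \frac{1}{372}\right) = \frac{949}{186} \approx 5.1021$)
$B{\left(M \right)} = - \frac{M}{2}$
$P = - \frac{133}{5}$ ($P = - \frac{3}{5} + \frac{\left(\left(- \frac{1}{2}\right) 6 - 23\right) 5}{5} = - \frac{3}{5} + \frac{\left(-3 - 23\right) 5}{5} = - \frac{3}{5} + \frac{\left(-26\right) 5}{5} = - \frac{3}{5} + \frac{1}{5} \left(-130\right) = - \frac{3}{5} - 26 = - \frac{133}{5} \approx -26.6$)
$w{\left(c \right)} = \left(2833 + c\right) \left(- \frac{133}{5} + c\right)$ ($w{\left(c \right)} = \left(c + 2833\right) \left(c - \frac{133}{5}\right) = \left(2833 + c\right) \left(- \frac{133}{5} + c\right)$)
$- w{\left(S \right)} = - (- \frac{376789}{5} + \left(\frac{949}{186}\right)^{2} + \frac{14032}{5} \cdot \frac{949}{186}) = - (- \frac{376789}{5} + \frac{900601}{34596} + \frac{6658184}{465}) = \left(-1\right) \left(- \frac{10554044791}{172980}\right) = \frac{10554044791}{172980}$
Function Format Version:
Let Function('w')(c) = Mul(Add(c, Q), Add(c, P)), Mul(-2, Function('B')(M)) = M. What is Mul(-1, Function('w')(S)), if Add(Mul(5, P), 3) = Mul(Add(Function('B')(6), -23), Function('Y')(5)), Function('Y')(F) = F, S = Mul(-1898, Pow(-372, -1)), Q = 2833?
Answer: Rational(10554044791, 172980) ≈ 61013.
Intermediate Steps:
S = Rational(949, 186) (S = Mul(-1898, Rational(-1, 372)) = Rational(949, 186) ≈ 5.1021)
Function('B')(M) = Mul(Rational(-1, 2), M)
P = Rational(-133, 5) (P = Add(Rational(-3, 5), Mul(Rational(1, 5), Mul(Add(Mul(Rational(-1, 2), 6), -23), 5))) = Add(Rational(-3, 5), Mul(Rational(1, 5), Mul(Add(-3, -23), 5))) = Add(Rational(-3, 5), Mul(Rational(1, 5), Mul(-26, 5))) = Add(Rational(-3, 5), Mul(Rational(1, 5), -130)) = Add(Rational(-3, 5), -26) = Rational(-133, 5) ≈ -26.600)
Function('w')(c) = Mul(Add(2833, c), Add(Rational(-133, 5), c)) (Function('w')(c) = Mul(Add(c, 2833), Add(c, Rational(-133, 5))) = Mul(Add(2833, c), Add(Rational(-133, 5), c)))
Mul(-1, Function('w')(S)) = Mul(-1, Add(Rational(-376789, 5), Pow(Rational(949, 186), 2), Mul(Rational(14032, 5), Rational(949, 186)))) = Mul(-1, Add(Rational(-376789, 5), Rational(900601, 34596), Rational(6658184, 465))) = Mul(-1, Rational(-10554044791, 172980)) = Rational(10554044791, 172980)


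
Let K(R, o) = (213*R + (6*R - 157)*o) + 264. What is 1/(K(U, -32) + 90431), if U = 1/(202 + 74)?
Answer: 92/8806155 ≈ 1.0447e-5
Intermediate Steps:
U = 1/276 ≈ 0.0036232
K(R, o) = 264 + 213*R + o*(-157 + 6*R) (K(R, o) = (213*R + (-157 + 6*R)*o) + 264 = (213*R + o*(-157 + 6*R)) + 264 = 264 + 213*R + o*(-157 + 6*R))
1/(K(U, -32) + 90431) = 1/((264 - 157*(-32) + 213*(1/276) + 6*(1/276)*(-32)) + 90431) = 1/((264 + 5024 + 71/92 - 16/23) + 90431) = 1/(486503/92 + 90431) = 1/(8806155/92) = 92/8806155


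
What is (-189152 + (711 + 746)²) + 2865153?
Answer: 4798850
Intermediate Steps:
(-189152 + (711 + 746)²) + 2865153 = (-189152 + 1457²) + 2865153 = (-189152 + 2122849) + 2865153 = 1933697 + 2865153 = 4798850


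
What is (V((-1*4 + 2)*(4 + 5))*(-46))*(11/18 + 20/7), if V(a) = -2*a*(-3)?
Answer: 120612/7 ≈ 17230.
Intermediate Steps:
V(a) = 6*a
(V((-1*4 + 2)*(4 + 5))*(-46))*(11/18 + 20/7) = ((6*((-1*4 + 2)*(4 + 5)))*(-46))*(11/18 + 20/7) = ((6*((-4 + 2)*9))*(-46))*(11*(1/18) + 20*(1/7)) = ((6*(-2*9))*(-46))*(11/18 + 20/7) = ((6*(-18))*(-46))*(437/126) = -108*(-46)*(437/126) = 4968*(437/126) = 120612/7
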